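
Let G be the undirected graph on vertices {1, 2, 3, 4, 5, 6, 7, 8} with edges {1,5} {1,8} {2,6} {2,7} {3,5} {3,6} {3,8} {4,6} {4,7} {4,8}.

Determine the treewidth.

2

A width-2 tree decomposition is:
Bags: B1 = {1, 3, 5}  B2 = {1, 3, 8}  B3 = {3, 6, 8}  B4 = {4, 6, 8}  B5 = {2, 4, 6}  B6 = {2, 4, 7}
Tree: B1–B2, B2–B3, B3–B4, B4–B5, B5–B6
Each bag holds 3 vertices, so the decomposition has width 2, which upper-bounds the treewidth. The edges 5–1–8–3–5 form a cycle, so G is not a tree and its treewidth is at least 2. Hence tw(G) = 2 exactly.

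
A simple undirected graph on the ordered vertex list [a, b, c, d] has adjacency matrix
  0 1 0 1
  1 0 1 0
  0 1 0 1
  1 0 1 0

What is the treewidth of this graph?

A width-2 tree decomposition is:
Bags: B1 = {a, b, c}  B2 = {a, c, d}
Tree: B1–B2
Each bag holds 3 vertices, so the decomposition has width 2, which upper-bounds the treewidth. For the lower bound, G contains the cycle c–b–a–d–c, so G is not a forest; only forests have treewidth ≤ 1, hence tw(G) ≥ 2. The upper and lower bounds meet at 2, so that is the treewidth.

2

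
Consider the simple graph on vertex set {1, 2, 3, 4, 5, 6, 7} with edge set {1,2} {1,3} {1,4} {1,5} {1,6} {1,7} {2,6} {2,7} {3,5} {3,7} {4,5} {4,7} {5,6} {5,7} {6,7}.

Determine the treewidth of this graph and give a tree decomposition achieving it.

Treewidth 3.
One optimal decomposition is:
Bags: B1 = {1, 5, 6, 7}  B2 = {1, 3, 5, 7}  B3 = {1, 2, 6, 7}  B4 = {1, 4, 5, 7}
Tree: B1–B2, B1–B3, B2–B4

Each bag holds 4 vertices, so the decomposition has width 3, which upper-bounds the treewidth. On the other hand G contains the 4-clique {1, 2, 6, 7}. A clique must lie in a single bag of any decomposition, so no decomposition can have width below 3. The upper and lower bounds meet at 3, so that is the treewidth.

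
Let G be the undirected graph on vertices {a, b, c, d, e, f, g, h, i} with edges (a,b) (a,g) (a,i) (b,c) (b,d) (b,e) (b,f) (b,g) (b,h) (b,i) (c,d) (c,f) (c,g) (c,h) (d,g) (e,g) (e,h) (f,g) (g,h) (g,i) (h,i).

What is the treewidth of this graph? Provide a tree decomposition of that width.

Treewidth 3.
One such decomposition:
Bags: B1 = {b, e, g, h}  B2 = {b, c, g, h}  B3 = {b, g, h, i}  B4 = {a, b, g, i}  B5 = {b, c, d, g}  B6 = {b, c, f, g}
Tree: B1–B2, B2–B3, B3–B4, B2–B5, B5–B6

Each bag holds 4 vertices, so the decomposition has width 3, which upper-bounds the treewidth. On the other hand G contains the 4-clique {b, c, d, g}. A clique must lie in a single bag of any decomposition, so no decomposition can have width below 3. Combining the bounds, tw(G) = 3.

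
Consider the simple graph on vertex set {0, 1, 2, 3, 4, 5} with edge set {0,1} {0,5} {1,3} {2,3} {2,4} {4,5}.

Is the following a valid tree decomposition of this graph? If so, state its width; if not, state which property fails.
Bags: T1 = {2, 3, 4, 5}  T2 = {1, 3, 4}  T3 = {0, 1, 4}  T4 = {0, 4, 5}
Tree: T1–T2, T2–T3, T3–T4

A tree decomposition must satisfy three properties: every vertex lies in some bag; for every edge, both endpoints lie together in some bag; and for every vertex, the bags containing it form a connected subtree. Here bags containing vertex 5 are not connected in the tree, so the decomposition is invalid.

No — bags containing vertex 5 are not connected in the tree.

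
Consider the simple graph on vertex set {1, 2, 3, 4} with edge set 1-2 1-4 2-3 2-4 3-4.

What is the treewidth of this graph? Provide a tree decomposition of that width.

The largest bag has 3 vertices, giving width 2; this decomposition certifies tw(G) ≤ 2. On the other hand G contains the 3-clique {1, 2, 4}. A clique must lie in a single bag of any decomposition, so no decomposition can have width below 2. Hence tw(G) = 2 exactly.

Treewidth 2.
One such decomposition:
Bags: B1 = {1, 2, 4}  B2 = {2, 3, 4}
Tree: B1–B2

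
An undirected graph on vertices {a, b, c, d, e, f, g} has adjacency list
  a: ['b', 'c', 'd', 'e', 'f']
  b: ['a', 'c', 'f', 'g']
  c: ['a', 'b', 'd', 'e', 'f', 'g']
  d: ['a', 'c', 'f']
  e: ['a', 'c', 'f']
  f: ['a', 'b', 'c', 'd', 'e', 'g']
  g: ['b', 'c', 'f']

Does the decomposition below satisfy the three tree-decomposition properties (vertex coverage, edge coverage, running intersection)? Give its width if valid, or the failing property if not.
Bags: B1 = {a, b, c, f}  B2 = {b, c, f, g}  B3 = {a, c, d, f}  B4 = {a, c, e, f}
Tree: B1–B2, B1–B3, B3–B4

Checking the three conditions: (i) the bags cover all of {a, b, c, d, e, f, g}; (ii) for each edge, some bag contains both endpoints; (iii) the bags containing any fixed vertex form a subtree. All hold, so the decomposition is valid with width 4 − 1 = 3.

Yes; width 3.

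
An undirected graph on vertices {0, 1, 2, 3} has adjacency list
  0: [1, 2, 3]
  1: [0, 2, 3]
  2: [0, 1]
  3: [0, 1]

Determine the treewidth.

A width-2 tree decomposition is:
Bags: B1 = {0, 1, 3}  B2 = {0, 1, 2}
Tree: B1–B2
Every bag has size at most 3, so the width is 3 − 1 = 2 and tw(G) ≤ 2. For the lower bound, the 3 vertices {0, 1, 2} are pairwise adjacent, and any tree decomposition puts a clique entirely inside one bag — forcing width ≥ 2. Therefore the treewidth is 2.

2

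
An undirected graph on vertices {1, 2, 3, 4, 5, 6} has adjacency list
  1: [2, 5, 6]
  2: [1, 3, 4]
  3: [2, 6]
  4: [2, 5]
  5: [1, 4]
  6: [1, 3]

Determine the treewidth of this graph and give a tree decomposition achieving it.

Every bag has size at most 3, so the width is 3 − 1 = 2 and tw(G) ≤ 2. Since 4–5–1–2–4 is a cycle in G, G is not acyclic. Forests are exactly the graphs of treewidth ≤ 1, so tw(G) ≥ 2. The upper and lower bounds meet at 2, so that is the treewidth.

Treewidth 2.
One such decomposition:
Bags: B1 = {2, 4, 5}  B2 = {1, 2, 5}  B3 = {1, 2, 3}  B4 = {1, 3, 6}
Tree: B1–B2, B2–B3, B3–B4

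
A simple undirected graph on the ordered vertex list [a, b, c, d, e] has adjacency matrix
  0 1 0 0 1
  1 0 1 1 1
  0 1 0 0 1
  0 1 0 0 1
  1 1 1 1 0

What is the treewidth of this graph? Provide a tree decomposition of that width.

Every bag has size at most 3, so the width is 3 − 1 = 2 and tw(G) ≤ 2. On the other hand G contains the 3-clique {b, d, e}. A clique must lie in a single bag of any decomposition, so no decomposition can have width below 2. Therefore the treewidth is 2.

Treewidth 2.
One such decomposition:
Bags: B1 = {b, d, e}  B2 = {a, b, e}  B3 = {b, c, e}
Tree: B1–B2, B1–B3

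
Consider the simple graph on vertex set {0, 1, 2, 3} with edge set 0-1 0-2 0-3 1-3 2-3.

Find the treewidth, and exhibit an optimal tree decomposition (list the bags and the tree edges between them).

Treewidth 2.
One such decomposition:
Bags: B1 = {0, 2, 3}  B2 = {0, 1, 3}
Tree: B1–B2

Every bag has size at most 3, so the width is 3 − 1 = 2 and tw(G) ≤ 2. For the lower bound, the 3 vertices {0, 1, 3} are pairwise adjacent, and any tree decomposition puts a clique entirely inside one bag — forcing width ≥ 2. The upper and lower bounds meet at 2, so that is the treewidth.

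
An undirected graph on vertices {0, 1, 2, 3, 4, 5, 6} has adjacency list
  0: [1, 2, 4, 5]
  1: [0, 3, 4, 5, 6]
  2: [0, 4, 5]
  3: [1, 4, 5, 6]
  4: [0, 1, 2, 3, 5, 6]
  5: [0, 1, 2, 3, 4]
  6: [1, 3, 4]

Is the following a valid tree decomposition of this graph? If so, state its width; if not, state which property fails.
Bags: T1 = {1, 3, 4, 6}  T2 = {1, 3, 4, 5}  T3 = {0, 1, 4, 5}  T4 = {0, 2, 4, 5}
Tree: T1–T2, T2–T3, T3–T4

Yes; width 3.

Vertex coverage: the bags together contain {0, 1, 2, 3, 4, 5, 6}, the full vertex set. Edge coverage: each edge of G has both endpoints in at least one bag. Running intersection: for every vertex, the bags containing it form a connected subtree. All three properties hold, so this is a valid tree decomposition of width max|bag| − 1 = 3, and hence tw(G) ≤ 3.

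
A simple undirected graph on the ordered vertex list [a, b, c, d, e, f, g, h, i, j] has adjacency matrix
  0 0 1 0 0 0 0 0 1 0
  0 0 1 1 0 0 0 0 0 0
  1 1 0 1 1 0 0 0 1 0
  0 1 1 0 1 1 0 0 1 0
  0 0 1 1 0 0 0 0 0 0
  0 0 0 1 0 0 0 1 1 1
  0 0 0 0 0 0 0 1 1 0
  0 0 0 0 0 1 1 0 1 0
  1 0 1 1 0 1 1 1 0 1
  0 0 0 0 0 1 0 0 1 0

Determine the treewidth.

2

A width-2 tree decomposition is:
Bags: B1 = {f, h, i}  B2 = {d, f, i}  B3 = {g, h, i}  B4 = {c, d, i}  B5 = {b, c, d}  B6 = {a, c, i}  B7 = {f, i, j}  B8 = {c, d, e}
Tree: B1–B2, B1–B3, B2–B4, B4–B5, B4–B6, B1–B7, B5–B8
Each bag holds 3 vertices, so the decomposition has width 2, which upper-bounds the treewidth. For the lower bound, the 3 vertices {c, d, e} are pairwise adjacent, and any tree decomposition puts a clique entirely inside one bag — forcing width ≥ 2. The upper and lower bounds meet at 2, so that is the treewidth.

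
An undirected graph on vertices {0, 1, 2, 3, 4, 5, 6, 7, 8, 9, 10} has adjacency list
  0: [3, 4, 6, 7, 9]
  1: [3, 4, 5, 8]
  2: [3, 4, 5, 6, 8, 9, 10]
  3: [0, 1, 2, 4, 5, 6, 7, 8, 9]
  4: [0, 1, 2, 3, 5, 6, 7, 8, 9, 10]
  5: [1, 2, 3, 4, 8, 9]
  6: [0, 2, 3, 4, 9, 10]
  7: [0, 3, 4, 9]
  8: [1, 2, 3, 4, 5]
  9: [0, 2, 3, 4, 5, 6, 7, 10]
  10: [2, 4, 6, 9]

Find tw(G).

4

A width-4 tree decomposition is:
Bags: B1 = {2, 3, 4, 6, 9}  B2 = {2, 3, 4, 5, 9}  B3 = {0, 3, 4, 6, 9}  B4 = {2, 3, 4, 5, 8}  B5 = {2, 4, 6, 9, 10}  B6 = {1, 3, 4, 5, 8}  B7 = {0, 3, 4, 7, 9}
Tree: B1–B2, B1–B3, B2–B4, B1–B5, B4–B6, B3–B7
Each bag holds 5 vertices, so the decomposition has width 4, which upper-bounds the treewidth. Conversely, {2, 4, 6, 9, 10} is a clique of size 5, and the vertices of any clique must share a bag in every tree decomposition; so some bag has ≥ 5 vertices and tw(G) ≥ 4. Therefore the treewidth is 4.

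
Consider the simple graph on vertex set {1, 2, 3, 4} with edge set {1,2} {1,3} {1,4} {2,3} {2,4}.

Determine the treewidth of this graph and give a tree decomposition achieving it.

Treewidth 2.
One such decomposition:
Bags: B1 = {1, 2, 3}  B2 = {1, 2, 4}
Tree: B1–B2

The largest bag has 3 vertices, giving width 2; this decomposition certifies tw(G) ≤ 2. For the lower bound, the 3 vertices {1, 2, 3} are pairwise adjacent, and any tree decomposition puts a clique entirely inside one bag — forcing width ≥ 2. Therefore the treewidth is 2.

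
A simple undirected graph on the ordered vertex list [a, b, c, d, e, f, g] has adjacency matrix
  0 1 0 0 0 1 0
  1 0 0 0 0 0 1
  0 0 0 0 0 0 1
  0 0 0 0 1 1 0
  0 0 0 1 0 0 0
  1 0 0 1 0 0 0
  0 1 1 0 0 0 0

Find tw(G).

1

A width-1 tree decomposition is:
Bags: B1 = {c, g}  B2 = {b, g}  B3 = {a, b}  B4 = {a, f}  B5 = {d, f}  B6 = {d, e}
Tree: B1–B2, B2–B3, B3–B4, B4–B5, B5–B6
The largest bag has 2 vertices, giving width 1; this decomposition certifies tw(G) ≤ 1. G has an edge, so its treewidth is at least 1. Combining the bounds, tw(G) = 1.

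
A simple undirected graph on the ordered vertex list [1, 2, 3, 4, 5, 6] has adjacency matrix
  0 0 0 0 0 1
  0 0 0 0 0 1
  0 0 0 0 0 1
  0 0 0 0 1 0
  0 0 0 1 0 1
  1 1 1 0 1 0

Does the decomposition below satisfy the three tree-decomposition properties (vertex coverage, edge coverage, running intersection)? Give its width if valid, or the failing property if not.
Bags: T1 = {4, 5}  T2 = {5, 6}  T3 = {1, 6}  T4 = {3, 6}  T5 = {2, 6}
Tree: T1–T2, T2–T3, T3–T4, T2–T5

Vertex coverage: the bags together contain {1, 2, 3, 4, 5, 6}, the full vertex set. Edge coverage: each edge of G has both endpoints in at least one bag. Running intersection: for every vertex, the bags containing it form a connected subtree. All three properties hold, so this is a valid tree decomposition of width max|bag| − 1 = 1, and hence tw(G) ≤ 1.

Yes; width 1.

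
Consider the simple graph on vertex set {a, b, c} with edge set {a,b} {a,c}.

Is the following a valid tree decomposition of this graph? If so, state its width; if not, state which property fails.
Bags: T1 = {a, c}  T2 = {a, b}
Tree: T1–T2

Yes; width 1.

Checking the three conditions: (i) the bags cover all of {a, b, c}; (ii) for each edge, some bag contains both endpoints; (iii) the bags containing any fixed vertex form a subtree. All hold, so the decomposition is valid with width 2 − 1 = 1.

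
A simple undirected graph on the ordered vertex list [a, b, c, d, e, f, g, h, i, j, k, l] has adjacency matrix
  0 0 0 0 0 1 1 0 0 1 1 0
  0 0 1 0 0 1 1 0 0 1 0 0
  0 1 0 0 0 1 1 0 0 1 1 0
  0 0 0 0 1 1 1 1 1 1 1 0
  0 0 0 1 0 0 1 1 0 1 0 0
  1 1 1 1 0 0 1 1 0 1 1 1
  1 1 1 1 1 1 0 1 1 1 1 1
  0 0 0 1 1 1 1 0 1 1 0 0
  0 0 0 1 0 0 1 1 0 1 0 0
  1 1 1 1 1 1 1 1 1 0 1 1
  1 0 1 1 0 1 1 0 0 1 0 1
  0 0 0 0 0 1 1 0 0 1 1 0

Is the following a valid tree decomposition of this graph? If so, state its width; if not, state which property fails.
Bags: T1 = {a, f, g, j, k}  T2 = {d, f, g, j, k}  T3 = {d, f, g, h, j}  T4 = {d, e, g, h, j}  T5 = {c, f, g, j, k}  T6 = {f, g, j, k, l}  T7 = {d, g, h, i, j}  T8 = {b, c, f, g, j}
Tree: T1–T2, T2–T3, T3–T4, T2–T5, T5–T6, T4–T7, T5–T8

Yes; width 4.

Checking the three conditions: (i) the bags cover all of {a, b, c, d, e, f, g, h, i, j, k, l}; (ii) for each edge, some bag contains both endpoints; (iii) the bags containing any fixed vertex form a subtree. All hold, so the decomposition is valid with width 5 − 1 = 4.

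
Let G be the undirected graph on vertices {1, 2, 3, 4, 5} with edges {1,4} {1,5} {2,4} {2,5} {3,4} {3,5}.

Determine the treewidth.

2

A width-2 tree decomposition is:
Bags: B1 = {1, 4, 5}  B2 = {3, 4, 5}  B3 = {2, 4, 5}
Tree: B1–B2, B2–B3
The largest bag has 3 vertices, giving width 2; this decomposition certifies tw(G) ≤ 2. Since 4–1–5–3–4 is a cycle in G, G is not acyclic. Forests are exactly the graphs of treewidth ≤ 1, so tw(G) ≥ 2. Therefore the treewidth is 2.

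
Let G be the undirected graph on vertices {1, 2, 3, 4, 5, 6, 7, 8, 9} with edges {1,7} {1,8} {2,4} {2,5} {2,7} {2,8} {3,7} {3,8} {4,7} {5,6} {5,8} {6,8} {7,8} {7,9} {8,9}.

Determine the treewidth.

2

A width-2 tree decomposition is:
Bags: B1 = {2, 7, 8}  B2 = {7, 8, 9}  B3 = {1, 7, 8}  B4 = {2, 5, 8}  B5 = {3, 7, 8}  B6 = {2, 4, 7}  B7 = {5, 6, 8}
Tree: B1–B2, B1–B3, B1–B4, B3–B5, B1–B6, B4–B7
Each bag holds 3 vertices, so the decomposition has width 2, which upper-bounds the treewidth. Conversely, {2, 5, 8} is a clique of size 3, and the vertices of any clique must share a bag in every tree decomposition; so some bag has ≥ 3 vertices and tw(G) ≥ 2. Therefore the treewidth is 2.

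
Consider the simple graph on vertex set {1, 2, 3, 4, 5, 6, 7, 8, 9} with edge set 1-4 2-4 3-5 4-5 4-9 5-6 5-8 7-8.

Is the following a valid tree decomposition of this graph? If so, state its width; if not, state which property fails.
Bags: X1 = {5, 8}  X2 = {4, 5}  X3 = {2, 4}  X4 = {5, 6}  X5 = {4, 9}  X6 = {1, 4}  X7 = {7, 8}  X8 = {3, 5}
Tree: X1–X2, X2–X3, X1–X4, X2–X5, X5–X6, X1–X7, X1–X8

Yes; width 1.

Checking the three conditions: (i) the bags cover all of {1, 2, 3, 4, 5, 6, 7, 8, 9}; (ii) for each edge, some bag contains both endpoints; (iii) the bags containing any fixed vertex form a subtree. All hold, so the decomposition is valid with width 2 − 1 = 1.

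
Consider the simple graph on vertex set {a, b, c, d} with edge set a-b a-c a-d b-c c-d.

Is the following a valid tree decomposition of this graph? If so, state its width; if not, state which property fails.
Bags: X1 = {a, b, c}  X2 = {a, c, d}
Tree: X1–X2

Yes; width 2.

Every vertex of G appears in some bag (union = {a, b, c, d}); every edge is covered by a bag; and for each vertex v the set of bags containing v is connected in the bag tree. The decomposition is therefore valid. The largest bag has 3 vertices, so the width is 2.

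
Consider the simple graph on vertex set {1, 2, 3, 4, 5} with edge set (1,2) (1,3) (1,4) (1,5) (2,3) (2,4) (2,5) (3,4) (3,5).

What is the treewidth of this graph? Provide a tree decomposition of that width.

Treewidth 3.
One such decomposition:
Bags: B1 = {1, 2, 3, 5}  B2 = {1, 2, 3, 4}
Tree: B1–B2

The largest bag has 4 vertices, giving width 3; this decomposition certifies tw(G) ≤ 3. On the other hand G contains the 4-clique {1, 2, 3, 4}. A clique must lie in a single bag of any decomposition, so no decomposition can have width below 3. Hence tw(G) = 3 exactly.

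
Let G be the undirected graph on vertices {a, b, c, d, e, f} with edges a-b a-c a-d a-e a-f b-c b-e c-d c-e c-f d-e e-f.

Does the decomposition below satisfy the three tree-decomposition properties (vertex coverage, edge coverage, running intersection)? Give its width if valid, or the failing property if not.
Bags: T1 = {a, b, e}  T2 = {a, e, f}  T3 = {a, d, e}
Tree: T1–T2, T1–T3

No — vertex c appears in no bag.

A tree decomposition must satisfy three properties: every vertex lies in some bag; for every edge, both endpoints lie together in some bag; and for every vertex, the bags containing it form a connected subtree. Here vertex c appears in no bag, so the decomposition is invalid.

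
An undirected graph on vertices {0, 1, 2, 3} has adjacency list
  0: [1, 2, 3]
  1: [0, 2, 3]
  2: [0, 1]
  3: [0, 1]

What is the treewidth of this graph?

A width-2 tree decomposition is:
Bags: B1 = {0, 1, 3}  B2 = {0, 1, 2}
Tree: B1–B2
Every bag has size at most 3, so the width is 3 − 1 = 2 and tw(G) ≤ 2. On the other hand G contains the 3-clique {0, 1, 2}. A clique must lie in a single bag of any decomposition, so no decomposition can have width below 2. Combining the bounds, tw(G) = 2.

2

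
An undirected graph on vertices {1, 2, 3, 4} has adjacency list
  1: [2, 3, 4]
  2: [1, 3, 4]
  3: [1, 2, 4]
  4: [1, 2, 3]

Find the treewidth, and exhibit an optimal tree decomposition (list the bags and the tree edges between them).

Treewidth 3.
One such decomposition:
Bags: B1 = {1, 2, 3, 4}
Tree: (single bag)

With just one bag of size 4, the width is 4 − 1 = 3, so tw(G) ≤ 3. Conversely, {1, 2, 3, 4} is a clique of size 4, and the vertices of any clique must share a bag in every tree decomposition; so some bag has ≥ 4 vertices and tw(G) ≥ 3. The upper and lower bounds meet at 3, so that is the treewidth.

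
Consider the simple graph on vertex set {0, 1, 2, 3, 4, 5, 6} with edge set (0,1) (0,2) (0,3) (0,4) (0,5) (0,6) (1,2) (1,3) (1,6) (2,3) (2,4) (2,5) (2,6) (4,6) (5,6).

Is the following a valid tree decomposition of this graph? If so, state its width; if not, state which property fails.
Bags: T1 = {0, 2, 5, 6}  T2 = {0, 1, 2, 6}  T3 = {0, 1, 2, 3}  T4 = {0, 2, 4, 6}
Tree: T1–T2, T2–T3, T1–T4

Yes; width 3.

Vertex coverage: the bags together contain {0, 1, 2, 3, 4, 5, 6}, the full vertex set. Edge coverage: each edge of G has both endpoints in at least one bag. Running intersection: for every vertex, the bags containing it form a connected subtree. All three properties hold, so this is a valid tree decomposition of width max|bag| − 1 = 3, and hence tw(G) ≤ 3.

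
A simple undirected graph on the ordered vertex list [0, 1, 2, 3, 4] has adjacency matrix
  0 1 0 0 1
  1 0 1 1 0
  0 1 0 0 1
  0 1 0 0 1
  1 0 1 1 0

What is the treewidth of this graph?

A width-2 tree decomposition is:
Bags: B1 = {1, 3, 4}  B2 = {1, 2, 4}  B3 = {0, 1, 4}
Tree: B1–B2, B2–B3
Every bag has size at most 3, so the width is 3 − 1 = 2 and tw(G) ≤ 2. The edges 3–1–2–4–3 form a cycle, so G is not a tree and its treewidth is at least 2. Combining the bounds, tw(G) = 2.

2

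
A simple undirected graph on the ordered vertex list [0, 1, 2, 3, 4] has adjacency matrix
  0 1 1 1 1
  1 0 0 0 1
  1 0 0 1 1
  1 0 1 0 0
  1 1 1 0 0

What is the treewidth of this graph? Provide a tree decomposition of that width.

Each bag holds 3 vertices, so the decomposition has width 2, which upper-bounds the treewidth. For the lower bound, the 3 vertices {0, 1, 4} are pairwise adjacent, and any tree decomposition puts a clique entirely inside one bag — forcing width ≥ 2. The upper and lower bounds meet at 2, so that is the treewidth.

Treewidth 2.
One such decomposition:
Bags: B1 = {0, 2, 4}  B2 = {0, 1, 4}  B3 = {0, 2, 3}
Tree: B1–B2, B1–B3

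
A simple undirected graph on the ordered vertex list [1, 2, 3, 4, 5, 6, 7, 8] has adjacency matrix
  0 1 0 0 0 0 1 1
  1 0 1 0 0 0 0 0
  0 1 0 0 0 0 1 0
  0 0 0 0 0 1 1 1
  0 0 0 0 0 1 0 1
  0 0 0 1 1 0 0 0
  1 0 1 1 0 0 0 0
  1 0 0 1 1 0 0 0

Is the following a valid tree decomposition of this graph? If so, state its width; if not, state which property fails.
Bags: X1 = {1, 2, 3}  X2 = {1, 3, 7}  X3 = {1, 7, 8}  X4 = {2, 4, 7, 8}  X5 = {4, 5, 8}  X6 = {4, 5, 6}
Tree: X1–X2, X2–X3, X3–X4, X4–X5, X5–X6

A tree decomposition must satisfy three properties: every vertex lies in some bag; for every edge, both endpoints lie together in some bag; and for every vertex, the bags containing it form a connected subtree. Here bags containing vertex 2 are not connected in the tree, so the decomposition is invalid.

No — bags containing vertex 2 are not connected in the tree.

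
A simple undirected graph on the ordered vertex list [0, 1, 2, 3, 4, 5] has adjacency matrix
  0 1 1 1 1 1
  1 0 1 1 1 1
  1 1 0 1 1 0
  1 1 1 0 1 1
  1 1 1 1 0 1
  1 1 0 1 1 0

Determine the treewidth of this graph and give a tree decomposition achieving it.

Each bag holds 5 vertices, so the decomposition has width 4, which upper-bounds the treewidth. On the other hand G contains the 5-clique {0, 1, 2, 3, 4}. A clique must lie in a single bag of any decomposition, so no decomposition can have width below 4. Therefore the treewidth is 4.

Treewidth 4.
One such decomposition:
Bags: B1 = {0, 1, 2, 3, 4}  B2 = {0, 1, 3, 4, 5}
Tree: B1–B2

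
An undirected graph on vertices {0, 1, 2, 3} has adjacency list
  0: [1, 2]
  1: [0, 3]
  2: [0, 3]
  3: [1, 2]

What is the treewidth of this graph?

2

A width-2 tree decomposition is:
Bags: B1 = {0, 2, 3}  B2 = {0, 1, 3}
Tree: B1–B2
The largest bag has 3 vertices, giving width 2; this decomposition certifies tw(G) ≤ 2. Since 0–2–3–1–0 is a cycle in G, G is not acyclic. Forests are exactly the graphs of treewidth ≤ 1, so tw(G) ≥ 2. Therefore the treewidth is 2.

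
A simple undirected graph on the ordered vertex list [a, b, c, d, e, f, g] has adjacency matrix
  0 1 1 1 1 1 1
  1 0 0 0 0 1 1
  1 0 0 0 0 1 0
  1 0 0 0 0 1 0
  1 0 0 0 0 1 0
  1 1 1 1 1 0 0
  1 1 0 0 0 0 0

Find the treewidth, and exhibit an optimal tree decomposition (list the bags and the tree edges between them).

Every bag has size at most 3, so the width is 3 − 1 = 2 and tw(G) ≤ 2. Conversely, {a, b, g} is a clique of size 3, and the vertices of any clique must share a bag in every tree decomposition; so some bag has ≥ 3 vertices and tw(G) ≥ 2. Combining the bounds, tw(G) = 2.

Treewidth 2.
One such decomposition:
Bags: B1 = {a, b, f}  B2 = {a, c, f}  B3 = {a, d, f}  B4 = {a, b, g}  B5 = {a, e, f}
Tree: B1–B2, B1–B3, B1–B4, B3–B5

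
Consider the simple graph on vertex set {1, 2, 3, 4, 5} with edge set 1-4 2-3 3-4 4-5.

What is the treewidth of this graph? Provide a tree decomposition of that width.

Treewidth 1.
One such decomposition:
Bags: B1 = {3, 4}  B2 = {4, 5}  B3 = {1, 4}  B4 = {2, 3}
Tree: B1–B2, B1–B3, B1–B4

The largest bag has 2 vertices, giving width 1; this decomposition certifies tw(G) ≤ 1. Any graph with an edge has treewidth ≥ 1, and G has the edge 3–4. Combining the bounds, tw(G) = 1.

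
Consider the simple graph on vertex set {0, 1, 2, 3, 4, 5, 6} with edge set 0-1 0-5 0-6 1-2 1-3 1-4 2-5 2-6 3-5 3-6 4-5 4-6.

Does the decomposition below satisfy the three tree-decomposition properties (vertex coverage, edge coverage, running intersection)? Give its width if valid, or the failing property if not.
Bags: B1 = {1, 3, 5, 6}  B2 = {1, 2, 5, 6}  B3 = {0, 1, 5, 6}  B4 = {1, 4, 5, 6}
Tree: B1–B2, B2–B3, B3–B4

Yes; width 3.

Every vertex of G appears in some bag (union = {0, 1, 2, 3, 4, 5, 6}); every edge is covered by a bag; and for each vertex v the set of bags containing v is connected in the bag tree. The decomposition is therefore valid. The largest bag has 4 vertices, so the width is 3.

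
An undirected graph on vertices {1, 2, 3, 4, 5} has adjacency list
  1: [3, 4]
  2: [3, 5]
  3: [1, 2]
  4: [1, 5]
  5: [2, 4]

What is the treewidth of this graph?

2

A width-2 tree decomposition is:
Bags: B1 = {1, 3, 4}  B2 = {3, 4, 5}  B3 = {2, 3, 5}
Tree: B1–B2, B2–B3
Every bag has size at most 3, so the width is 3 − 1 = 2 and tw(G) ≤ 2. For the lower bound, G contains the cycle 3–1–4–5–2–3, so G is not a forest; only forests have treewidth ≤ 1, hence tw(G) ≥ 2. Therefore the treewidth is 2.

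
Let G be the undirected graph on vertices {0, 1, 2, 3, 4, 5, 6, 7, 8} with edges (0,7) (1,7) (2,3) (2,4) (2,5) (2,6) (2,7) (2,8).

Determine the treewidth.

A width-1 tree decomposition is:
Bags: B1 = {2, 7}  B2 = {0, 7}  B3 = {2, 5}  B4 = {2, 4}  B5 = {2, 6}  B6 = {2, 3}  B7 = {1, 7}  B8 = {2, 8}
Tree: B1–B2, B1–B3, B1–B4, B4–B5, B5–B6, B1–B7, B3–B8
Every bag has size at most 2, so the width is 2 − 1 = 1 and tw(G) ≤ 1. Any graph with an edge has treewidth ≥ 1, and G has the edge 2–7. Hence tw(G) = 1 exactly.

1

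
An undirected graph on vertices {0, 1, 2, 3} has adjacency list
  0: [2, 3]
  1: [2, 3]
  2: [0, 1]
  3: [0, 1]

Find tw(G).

2

A width-2 tree decomposition is:
Bags: B1 = {0, 1, 2}  B2 = {0, 1, 3}
Tree: B1–B2
Each bag holds 3 vertices, so the decomposition has width 2, which upper-bounds the treewidth. The edges 0–2–1–3–0 form a cycle, so G is not a tree and its treewidth is at least 2. Hence tw(G) = 2 exactly.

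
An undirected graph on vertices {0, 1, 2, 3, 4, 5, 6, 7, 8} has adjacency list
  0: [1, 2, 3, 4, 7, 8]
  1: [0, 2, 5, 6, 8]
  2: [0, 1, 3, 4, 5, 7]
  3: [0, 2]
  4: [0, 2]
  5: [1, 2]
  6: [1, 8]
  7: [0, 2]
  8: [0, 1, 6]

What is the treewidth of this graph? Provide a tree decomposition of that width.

The largest bag has 3 vertices, giving width 2; this decomposition certifies tw(G) ≤ 2. Conversely, {0, 1, 8} is a clique of size 3, and the vertices of any clique must share a bag in every tree decomposition; so some bag has ≥ 3 vertices and tw(G) ≥ 2. Combining the bounds, tw(G) = 2.

Treewidth 2.
One such decomposition:
Bags: B1 = {0, 1, 2}  B2 = {1, 2, 5}  B3 = {0, 1, 8}  B4 = {0, 2, 7}  B5 = {0, 2, 4}  B6 = {1, 6, 8}  B7 = {0, 2, 3}
Tree: B1–B2, B1–B3, B1–B4, B1–B5, B3–B6, B4–B7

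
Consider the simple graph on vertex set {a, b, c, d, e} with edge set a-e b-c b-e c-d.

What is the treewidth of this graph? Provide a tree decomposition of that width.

Treewidth 1.
One optimal decomposition is:
Bags: B1 = {a, e}  B2 = {b, e}  B3 = {b, c}  B4 = {c, d}
Tree: B1–B2, B2–B3, B3–B4

Every bag has size at most 2, so the width is 2 − 1 = 1 and tw(G) ≤ 1. G has an edge, so its treewidth is at least 1. Combining the bounds, tw(G) = 1.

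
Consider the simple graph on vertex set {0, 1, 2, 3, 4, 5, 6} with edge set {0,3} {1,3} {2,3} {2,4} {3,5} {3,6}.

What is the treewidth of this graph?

A width-1 tree decomposition is:
Bags: B1 = {1, 3}  B2 = {0, 3}  B3 = {3, 5}  B4 = {2, 3}  B5 = {2, 4}  B6 = {3, 6}
Tree: B1–B2, B2–B3, B3–B4, B4–B5, B3–B6
Every bag has size at most 2, so the width is 2 − 1 = 1 and tw(G) ≤ 1. Any graph with an edge has treewidth ≥ 1, and G has the edge 1–3. The upper and lower bounds meet at 1, so that is the treewidth.

1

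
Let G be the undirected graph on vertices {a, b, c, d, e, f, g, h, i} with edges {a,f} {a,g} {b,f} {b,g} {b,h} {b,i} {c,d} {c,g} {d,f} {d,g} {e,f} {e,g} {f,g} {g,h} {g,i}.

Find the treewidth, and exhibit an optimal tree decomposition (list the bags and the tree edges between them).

Each bag holds 3 vertices, so the decomposition has width 2, which upper-bounds the treewidth. For the lower bound, the 3 vertices {b, g, h} are pairwise adjacent, and any tree decomposition puts a clique entirely inside one bag — forcing width ≥ 2. Combining the bounds, tw(G) = 2.

Treewidth 2.
One optimal decomposition is:
Bags: B1 = {b, g, i}  B2 = {b, f, g}  B3 = {e, f, g}  B4 = {d, f, g}  B5 = {a, f, g}  B6 = {b, g, h}  B7 = {c, d, g}
Tree: B1–B2, B2–B3, B3–B4, B2–B5, B2–B6, B4–B7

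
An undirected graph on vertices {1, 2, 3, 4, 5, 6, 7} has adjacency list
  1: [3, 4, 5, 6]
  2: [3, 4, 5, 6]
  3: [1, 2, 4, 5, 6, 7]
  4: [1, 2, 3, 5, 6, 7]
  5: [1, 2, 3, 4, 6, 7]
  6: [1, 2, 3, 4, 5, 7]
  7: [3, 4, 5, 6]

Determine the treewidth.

A width-4 tree decomposition is:
Bags: B1 = {2, 3, 4, 5, 6}  B2 = {3, 4, 5, 6, 7}  B3 = {1, 3, 4, 5, 6}
Tree: B1–B2, B1–B3
The largest bag has 5 vertices, giving width 4; this decomposition certifies tw(G) ≤ 4. For the lower bound, the 5 vertices {1, 3, 4, 5, 6} are pairwise adjacent, and any tree decomposition puts a clique entirely inside one bag — forcing width ≥ 4. Therefore the treewidth is 4.

4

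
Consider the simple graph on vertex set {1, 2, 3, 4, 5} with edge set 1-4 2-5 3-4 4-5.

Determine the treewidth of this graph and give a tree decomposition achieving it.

Treewidth 1.
One optimal decomposition is:
Bags: B1 = {1, 4}  B2 = {3, 4}  B3 = {4, 5}  B4 = {2, 5}
Tree: B1–B2, B2–B3, B3–B4

Each bag holds 2 vertices, so the decomposition has width 1, which upper-bounds the treewidth. G has an edge, so its treewidth is at least 1. Therefore the treewidth is 1.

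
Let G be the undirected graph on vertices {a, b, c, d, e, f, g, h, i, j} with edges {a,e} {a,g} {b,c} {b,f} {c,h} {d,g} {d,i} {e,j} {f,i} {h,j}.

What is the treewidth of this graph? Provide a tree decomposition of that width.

Each bag holds 3 vertices, so the decomposition has width 2, which upper-bounds the treewidth. Since f–b–c–h–j–e–a–g–d–i–f is a cycle in G, G is not acyclic. Forests are exactly the graphs of treewidth ≤ 1, so tw(G) ≥ 2. Hence tw(G) = 2 exactly.

Treewidth 2.
One optimal decomposition is:
Bags: B1 = {b, c, f}  B2 = {c, f, h}  B3 = {f, h, j}  B4 = {e, f, j}  B5 = {a, e, f}  B6 = {a, f, g}  B7 = {d, f, g}  B8 = {d, f, i}
Tree: B1–B2, B2–B3, B3–B4, B4–B5, B5–B6, B6–B7, B7–B8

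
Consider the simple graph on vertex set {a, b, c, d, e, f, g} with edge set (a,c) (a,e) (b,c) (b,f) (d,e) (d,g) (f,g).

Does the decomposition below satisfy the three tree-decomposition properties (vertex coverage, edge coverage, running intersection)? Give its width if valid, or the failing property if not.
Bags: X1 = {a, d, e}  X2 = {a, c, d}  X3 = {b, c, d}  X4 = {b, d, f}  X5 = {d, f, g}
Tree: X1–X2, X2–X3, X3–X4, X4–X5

Every vertex of G appears in some bag (union = {a, b, c, d, e, f, g}); every edge is covered by a bag; and for each vertex v the set of bags containing v is connected in the bag tree. The decomposition is therefore valid. The largest bag has 3 vertices, so the width is 2.

Yes; width 2.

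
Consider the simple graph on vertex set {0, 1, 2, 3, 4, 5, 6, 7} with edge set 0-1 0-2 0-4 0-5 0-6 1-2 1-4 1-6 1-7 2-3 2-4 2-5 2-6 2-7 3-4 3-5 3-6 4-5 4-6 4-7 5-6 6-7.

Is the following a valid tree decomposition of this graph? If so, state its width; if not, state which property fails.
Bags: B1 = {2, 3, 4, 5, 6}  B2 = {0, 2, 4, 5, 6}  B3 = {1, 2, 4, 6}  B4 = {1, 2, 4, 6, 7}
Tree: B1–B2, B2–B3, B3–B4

No — edge (0,1) lies in no bag.

A tree decomposition must satisfy three properties: every vertex lies in some bag; for every edge, both endpoints lie together in some bag; and for every vertex, the bags containing it form a connected subtree. Here edge (0,1) lies in no bag, so the decomposition is invalid.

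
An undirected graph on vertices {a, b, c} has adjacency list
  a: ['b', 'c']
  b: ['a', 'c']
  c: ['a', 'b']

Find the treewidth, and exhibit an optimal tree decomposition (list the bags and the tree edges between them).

With just one bag of size 3, the width is 3 − 1 = 2, so tw(G) ≤ 2. On the other hand G contains the 3-clique {a, b, c}. A clique must lie in a single bag of any decomposition, so no decomposition can have width below 2. Therefore the treewidth is 2.

Treewidth 2.
One such decomposition:
Bags: B1 = {a, b, c}
Tree: (single bag)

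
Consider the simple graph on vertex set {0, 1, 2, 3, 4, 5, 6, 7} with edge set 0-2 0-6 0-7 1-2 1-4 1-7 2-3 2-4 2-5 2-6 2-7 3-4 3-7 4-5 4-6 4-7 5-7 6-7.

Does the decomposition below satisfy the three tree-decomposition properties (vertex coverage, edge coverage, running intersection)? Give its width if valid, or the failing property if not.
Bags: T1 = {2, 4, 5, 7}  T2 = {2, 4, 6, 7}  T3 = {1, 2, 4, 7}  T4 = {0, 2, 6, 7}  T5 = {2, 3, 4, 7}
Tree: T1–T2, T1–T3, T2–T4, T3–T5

Checking the three conditions: (i) the bags cover all of {0, 1, 2, 3, 4, 5, 6, 7}; (ii) for each edge, some bag contains both endpoints; (iii) the bags containing any fixed vertex form a subtree. All hold, so the decomposition is valid with width 4 − 1 = 3.

Yes; width 3.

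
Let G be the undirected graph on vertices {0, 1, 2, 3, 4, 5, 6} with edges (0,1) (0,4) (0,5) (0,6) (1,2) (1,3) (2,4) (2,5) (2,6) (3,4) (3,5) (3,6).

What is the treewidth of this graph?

3

A width-3 tree decomposition is:
Bags: B1 = {0, 2, 3, 6}  B2 = {0, 1, 2, 3}  B3 = {0, 2, 3, 5}  B4 = {0, 2, 3, 4}
Tree: B1–B2, B2–B3, B3–B4
The largest bag has 4 vertices, giving width 3; this decomposition certifies tw(G) ≤ 3. For the lower bound: the 4 vertex sets {0,6}, {1,2}, {3}, {5} are disjoint, each induces a connected subgraph, and every pair is joined by at least one edge of G. Contracting each set to a single vertex therefore yields K_{4} as a minor, and since treewidth is minor-monotone, tw(G) ≥ tw(K_{4}) = 3. The upper and lower bounds meet at 3, so that is the treewidth.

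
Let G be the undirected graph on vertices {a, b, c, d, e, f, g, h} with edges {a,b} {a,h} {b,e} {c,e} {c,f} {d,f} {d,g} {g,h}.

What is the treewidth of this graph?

2

A width-2 tree decomposition is:
Bags: B1 = {c, e, f}  B2 = {b, e, f}  B3 = {a, b, f}  B4 = {a, f, h}  B5 = {f, g, h}  B6 = {d, f, g}
Tree: B1–B2, B2–B3, B3–B4, B4–B5, B5–B6
Each bag holds 3 vertices, so the decomposition has width 2, which upper-bounds the treewidth. For the lower bound, G contains the cycle f–c–e–b–a–h–g–d–f, so G is not a forest; only forests have treewidth ≤ 1, hence tw(G) ≥ 2. Therefore the treewidth is 2.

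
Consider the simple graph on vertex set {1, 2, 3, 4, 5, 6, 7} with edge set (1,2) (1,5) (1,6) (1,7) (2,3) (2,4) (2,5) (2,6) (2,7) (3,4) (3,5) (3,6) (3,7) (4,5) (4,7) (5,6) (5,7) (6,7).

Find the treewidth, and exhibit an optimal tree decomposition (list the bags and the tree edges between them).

Treewidth 4.
One such decomposition:
Bags: B1 = {2, 3, 5, 6, 7}  B2 = {2, 3, 4, 5, 7}  B3 = {1, 2, 5, 6, 7}
Tree: B1–B2, B1–B3

Every bag has size at most 5, so the width is 5 − 1 = 4 and tw(G) ≤ 4. On the other hand G contains the 5-clique {1, 2, 5, 6, 7}. A clique must lie in a single bag of any decomposition, so no decomposition can have width below 4. The upper and lower bounds meet at 4, so that is the treewidth.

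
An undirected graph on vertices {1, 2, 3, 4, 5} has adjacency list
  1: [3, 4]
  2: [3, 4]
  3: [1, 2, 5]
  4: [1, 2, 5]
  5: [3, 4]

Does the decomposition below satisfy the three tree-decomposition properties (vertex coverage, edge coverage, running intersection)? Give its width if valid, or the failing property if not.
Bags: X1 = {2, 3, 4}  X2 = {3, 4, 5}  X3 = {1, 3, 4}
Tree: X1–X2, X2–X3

Yes; width 2.

Every vertex of G appears in some bag (union = {1, 2, 3, 4, 5}); every edge is covered by a bag; and for each vertex v the set of bags containing v is connected in the bag tree. The decomposition is therefore valid. The largest bag has 3 vertices, so the width is 2.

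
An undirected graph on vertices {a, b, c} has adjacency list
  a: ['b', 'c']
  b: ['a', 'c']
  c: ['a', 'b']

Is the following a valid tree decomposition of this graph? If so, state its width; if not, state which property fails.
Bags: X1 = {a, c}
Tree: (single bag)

A tree decomposition must satisfy three properties: every vertex lies in some bag; for every edge, both endpoints lie together in some bag; and for every vertex, the bags containing it form a connected subtree. Here vertex b appears in no bag, so the decomposition is invalid.

No — vertex b appears in no bag.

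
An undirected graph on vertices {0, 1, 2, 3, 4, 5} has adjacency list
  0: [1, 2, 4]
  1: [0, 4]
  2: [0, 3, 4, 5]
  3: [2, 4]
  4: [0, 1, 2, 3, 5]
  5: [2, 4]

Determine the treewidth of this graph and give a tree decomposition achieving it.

The largest bag has 3 vertices, giving width 2; this decomposition certifies tw(G) ≤ 2. For the lower bound, the 3 vertices {0, 1, 4} are pairwise adjacent, and any tree decomposition puts a clique entirely inside one bag — forcing width ≥ 2. Therefore the treewidth is 2.

Treewidth 2.
Bags: B1 = {0, 2, 4}  B2 = {0, 1, 4}  B3 = {2, 4, 5}  B4 = {2, 3, 4}
Tree: B1–B2, B1–B3, B3–B4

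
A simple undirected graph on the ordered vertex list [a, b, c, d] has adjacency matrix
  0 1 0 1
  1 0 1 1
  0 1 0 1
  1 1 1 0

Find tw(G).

2

A width-2 tree decomposition is:
Bags: B1 = {a, b, d}  B2 = {b, c, d}
Tree: B1–B2
The largest bag has 3 vertices, giving width 2; this decomposition certifies tw(G) ≤ 2. For the lower bound, the 3 vertices {b, c, d} are pairwise adjacent, and any tree decomposition puts a clique entirely inside one bag — forcing width ≥ 2. Therefore the treewidth is 2.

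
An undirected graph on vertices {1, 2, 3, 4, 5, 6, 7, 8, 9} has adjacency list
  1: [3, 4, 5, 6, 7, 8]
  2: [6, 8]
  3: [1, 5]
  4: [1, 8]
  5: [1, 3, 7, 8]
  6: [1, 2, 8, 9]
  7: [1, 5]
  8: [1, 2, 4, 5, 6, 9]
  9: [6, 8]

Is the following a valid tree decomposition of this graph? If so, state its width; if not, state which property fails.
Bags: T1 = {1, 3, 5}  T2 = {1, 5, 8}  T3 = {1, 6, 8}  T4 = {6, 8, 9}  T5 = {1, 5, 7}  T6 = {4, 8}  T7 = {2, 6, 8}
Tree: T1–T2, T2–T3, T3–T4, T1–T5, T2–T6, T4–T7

No — edge (1,4) lies in no bag.

A tree decomposition must satisfy three properties: every vertex lies in some bag; for every edge, both endpoints lie together in some bag; and for every vertex, the bags containing it form a connected subtree. Here edge (1,4) lies in no bag, so the decomposition is invalid.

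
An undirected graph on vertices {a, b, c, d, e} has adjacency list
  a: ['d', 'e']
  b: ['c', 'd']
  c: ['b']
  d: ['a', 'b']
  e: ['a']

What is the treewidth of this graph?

1

A width-1 tree decomposition is:
Bags: B1 = {a, e}  B2 = {a, d}  B3 = {b, d}  B4 = {b, c}
Tree: B1–B2, B2–B3, B3–B4
Each bag holds 2 vertices, so the decomposition has width 1, which upper-bounds the treewidth. Since G has at least one edge (e.g. e–a), it is not an edgeless graph, so tw(G) ≥ 1. Hence tw(G) = 1 exactly.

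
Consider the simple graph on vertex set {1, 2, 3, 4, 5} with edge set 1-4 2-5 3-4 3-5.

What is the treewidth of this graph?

A width-1 tree decomposition is:
Bags: B1 = {1, 4}  B2 = {3, 4}  B3 = {3, 5}  B4 = {2, 5}
Tree: B1–B2, B2–B3, B3–B4
The largest bag has 2 vertices, giving width 1; this decomposition certifies tw(G) ≤ 1. Since G has at least one edge (e.g. 1–4), it is not an edgeless graph, so tw(G) ≥ 1. Hence tw(G) = 1 exactly.

1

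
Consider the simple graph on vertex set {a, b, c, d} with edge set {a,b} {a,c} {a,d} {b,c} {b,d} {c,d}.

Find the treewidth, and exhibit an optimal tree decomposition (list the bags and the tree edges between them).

Treewidth 3.
Bags: B1 = {a, b, c, d}
Tree: (single bag)

With just one bag of size 4, the width is 4 − 1 = 3, so tw(G) ≤ 3. For the lower bound, the 4 vertices {a, b, c, d} are pairwise adjacent, and any tree decomposition puts a clique entirely inside one bag — forcing width ≥ 3. Combining the bounds, tw(G) = 3.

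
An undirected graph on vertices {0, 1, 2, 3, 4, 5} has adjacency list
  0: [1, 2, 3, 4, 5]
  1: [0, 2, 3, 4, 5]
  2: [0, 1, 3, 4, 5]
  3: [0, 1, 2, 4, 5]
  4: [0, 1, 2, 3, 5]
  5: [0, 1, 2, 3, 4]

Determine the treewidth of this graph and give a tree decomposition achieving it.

Treewidth 5.
One such decomposition:
Bags: B1 = {0, 1, 2, 3, 4, 5}
Tree: (single bag)

A single bag containing all 6 vertices is trivially a valid decomposition of width 5. Conversely, {0, 1, 2, 3, 4, 5} is a clique of size 6, and the vertices of any clique must share a bag in every tree decomposition; so some bag has ≥ 6 vertices and tw(G) ≥ 5. Combining the bounds, tw(G) = 5.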